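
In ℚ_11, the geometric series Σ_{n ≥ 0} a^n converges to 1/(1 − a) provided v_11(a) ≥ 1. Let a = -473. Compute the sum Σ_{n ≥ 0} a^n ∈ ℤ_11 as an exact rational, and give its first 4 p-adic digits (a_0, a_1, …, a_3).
Σ a^n = 1/(1 − a) = 1/474;  first 4 digits = (1, 1, 8, 3)

v_11(a) = 1 ≥ 1, so the series converges in ℤ_11 to 1/(1 − a) = 1/(1 − (-473)) = 1/474. Expand this rational in ℤ_11: compute digits iteratively via d_i = x_i mod 11, x_{i+1} = (x_i − d_i)/11. The first 4 digits are (1, 1, 8, 3).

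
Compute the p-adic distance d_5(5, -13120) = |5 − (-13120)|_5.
d_5(5, -13120) = 1/625

Step 1 — x − y = 5 − (-13120) = 13125. Step 2 — v_5(13125) = 4 (factor: 13125 = (5^4 · 21); the sign does not affect v_p). Step 3 — |x − y|_5 = 5^{-4} = 1/625.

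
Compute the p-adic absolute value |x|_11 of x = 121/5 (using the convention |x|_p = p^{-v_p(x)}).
|121/5|_11 = 1/121

Step 1 — compute v_11(x) by factoring powers of 11 out of the numerator and denominator: v_11(121/5) = 2. Step 2 — apply |x|_p = p^{-v_p(x)} = 11^{-2} = 1/121.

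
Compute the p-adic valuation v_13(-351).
v_13(-351) = 1

v_13(n) is the largest exponent k such that 13^k divides n. Factor out: -351 = -13^1 · 27. (Sign doesn't affect v_p.) So v_13(-351) = 1.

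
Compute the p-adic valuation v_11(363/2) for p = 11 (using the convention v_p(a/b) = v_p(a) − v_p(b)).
v_11(363/2) = 2

Factor powers of 11 from the numerator and denominator of the reduced fraction: 363 = 11^2 · 3 and 2 = 11^0 · 2. Apply v_p(a/b) = v_p(a) − v_p(b): v_11(363/2) = 2 − 0 = 2.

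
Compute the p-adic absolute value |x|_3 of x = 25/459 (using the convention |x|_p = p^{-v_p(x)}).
|25/459|_3 = 27

Step 1 — compute v_3(x) by factoring powers of 3 out of the numerator and denominator: v_3(25/459) = -3. Step 2 — apply |x|_p = p^{-v_p(x)} = 3^{3} = 27.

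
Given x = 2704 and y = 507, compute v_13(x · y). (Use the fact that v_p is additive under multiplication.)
v_13(1370928) = 4

v_p(x) = 2 (factor: 2704 = 13^2 · 16); v_p(y) = 2 (factor: 507 = 13^2 · 3). Additivity: v_p(xy) = v_p(x) + v_p(y) = 2 + 2 = 4. (Direct check: xy = 1370928 = 13^4 · (48).)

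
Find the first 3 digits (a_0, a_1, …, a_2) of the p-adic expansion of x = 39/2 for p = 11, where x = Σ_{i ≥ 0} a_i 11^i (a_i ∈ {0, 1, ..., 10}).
(a_0, …, a_2) = (3, 7, 5)

v_11(39/2) = 0 (numerator and denominator both coprime to 11), so x ∈ ℤ_11^×. Compute digits iteratively via a_i = x_i mod 11, x_{i+1} = (x_i − a_i)/11, with x_0 = x:
  x_0 = 39/2;  a_0 = 3;  x_1 = (x_0 − 3)/11 = 3/2
  x_1 = 3/2;  a_1 = 7;  x_2 = (x_1 − 7)/11 = -1/2
  x_2 = -1/2;  a_2 = 5;  x_3 = (x_2 − 5)/11 = -1/2
Digits: (3, 7, 5).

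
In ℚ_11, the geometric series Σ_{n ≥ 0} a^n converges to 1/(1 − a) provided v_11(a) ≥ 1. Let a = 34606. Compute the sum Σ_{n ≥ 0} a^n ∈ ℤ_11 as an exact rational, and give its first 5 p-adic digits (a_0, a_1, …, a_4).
Σ a^n = 1/(1 − a) = -1/34605;  first 5 digits = (1, 0, 0, 4, 2)

v_11(a) = 3 ≥ 1, so the series converges in ℤ_11 to 1/(1 − a) = 1/(1 − 34606) = -1/34605. Expand this rational in ℤ_11: compute digits iteratively via d_i = x_i mod 11, x_{i+1} = (x_i − d_i)/11. The first 5 digits are (1, 0, 0, 4, 2).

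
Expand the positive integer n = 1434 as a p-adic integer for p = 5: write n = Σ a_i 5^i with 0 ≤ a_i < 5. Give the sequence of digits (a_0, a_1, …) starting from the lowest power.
(a_0, a_1, …) = (4, 1, 2, 1, 2)

Repeated division by 5 gives the digits low-to-high: 1434 = 4 + 1·5^1 + 2·5^2 + 1·5^3 + 2·5^4. Digit sequence: (4, 1, 2, 1, 2).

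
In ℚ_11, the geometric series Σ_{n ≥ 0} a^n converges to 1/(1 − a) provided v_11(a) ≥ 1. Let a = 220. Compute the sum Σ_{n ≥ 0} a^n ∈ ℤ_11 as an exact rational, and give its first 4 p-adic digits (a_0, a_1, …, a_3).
Σ a^n = 1/(1 − a) = -1/219;  first 4 digits = (1, 9, 5, 6)

v_11(a) = 1 ≥ 1, so the series converges in ℤ_11 to 1/(1 − a) = 1/(1 − 220) = -1/219. Expand this rational in ℤ_11: compute digits iteratively via d_i = x_i mod 11, x_{i+1} = (x_i − d_i)/11. The first 4 digits are (1, 9, 5, 6).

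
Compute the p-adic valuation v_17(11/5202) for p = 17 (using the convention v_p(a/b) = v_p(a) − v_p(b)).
v_17(11/5202) = -2

Factor powers of 17 from the numerator and denominator of the reduced fraction: 11 = 17^0 · 11 and 5202 = 17^2 · 18. Apply v_p(a/b) = v_p(a) − v_p(b): v_17(11/5202) = 0 − 2 = -2.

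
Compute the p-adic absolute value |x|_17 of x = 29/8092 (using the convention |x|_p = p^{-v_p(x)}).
|29/8092|_17 = 289

Step 1 — compute v_17(x) by factoring powers of 17 out of the numerator and denominator: v_17(29/8092) = -2. Step 2 — apply |x|_p = p^{-v_p(x)} = 17^{2} = 289.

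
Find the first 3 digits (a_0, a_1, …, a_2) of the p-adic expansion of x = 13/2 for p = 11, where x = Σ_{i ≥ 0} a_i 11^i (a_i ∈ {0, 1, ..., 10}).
(a_0, …, a_2) = (1, 6, 5)

v_11(13/2) = 0 (numerator and denominator both coprime to 11), so x ∈ ℤ_11^×. Compute digits iteratively via a_i = x_i mod 11, x_{i+1} = (x_i − a_i)/11, with x_0 = x:
  x_0 = 13/2;  a_0 = 1;  x_1 = (x_0 − 1)/11 = 1/2
  x_1 = 1/2;  a_1 = 6;  x_2 = (x_1 − 6)/11 = -1/2
  x_2 = -1/2;  a_2 = 5;  x_3 = (x_2 − 5)/11 = -1/2
Digits: (1, 6, 5).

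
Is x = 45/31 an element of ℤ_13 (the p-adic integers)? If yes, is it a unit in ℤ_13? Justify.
x ∈ ℤ_13^× (unit); v_13(x) = 0

ℤ_13 = {x ∈ ℚ_13 : v_13(x) ≥ 0} and ℤ_13^× = {x ∈ ℤ_13 : v_13(x) = 0}. Here v_13(45/31) = v_13(num) − v_13(den) = 0; compare against these criteria.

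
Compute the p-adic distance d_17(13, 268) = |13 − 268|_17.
d_17(13, 268) = 1/17

Step 1 — x − y = 13 − 268 = -255. Step 2 — v_17(-255) = 1 (factor: -255 = −(17^1 · 15); the sign does not affect v_p). Step 3 — |x − y|_17 = 17^{-1} = 1/17.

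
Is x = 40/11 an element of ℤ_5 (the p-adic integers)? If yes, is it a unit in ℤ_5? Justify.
x ∈ ℤ_5 but not a unit; v_5(x) = 1 > 0

ℤ_5 = {x ∈ ℚ_5 : v_5(x) ≥ 0} and ℤ_5^× = {x ∈ ℤ_5 : v_5(x) = 0}. Here v_5(40/11) = v_5(num) − v_5(den) = 1; compare against these criteria.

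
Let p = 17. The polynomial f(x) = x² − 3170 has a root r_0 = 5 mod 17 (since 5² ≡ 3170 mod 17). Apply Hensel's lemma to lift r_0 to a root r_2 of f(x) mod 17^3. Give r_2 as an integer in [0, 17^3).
r_2 = 4799 (mod 4913)

Hensel's recurrence: r_{i+1} = r_i − f(r_i)·(f′(r_i))^{-1} mod 17^{i+2}, with f′(x) = 2x. Iterate:
  r_0 = 5 (mod 17)
  r_1 = 175 (mod 289)
  r_2 = 4799 (mod 4913)
Final: r_2 = 4799, and one checks f(r_2) ≡ 0 mod 17^3.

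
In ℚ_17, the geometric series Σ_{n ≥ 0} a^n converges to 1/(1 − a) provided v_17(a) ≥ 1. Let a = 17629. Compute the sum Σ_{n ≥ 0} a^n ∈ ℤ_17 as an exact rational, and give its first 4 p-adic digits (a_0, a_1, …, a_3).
Σ a^n = 1/(1 − a) = -1/17628;  first 4 digits = (1, 0, 10, 3)

v_17(a) = 2 ≥ 1, so the series converges in ℤ_17 to 1/(1 − a) = 1/(1 − 17629) = -1/17628. Expand this rational in ℤ_17: compute digits iteratively via d_i = x_i mod 17, x_{i+1} = (x_i − d_i)/17. The first 4 digits are (1, 0, 10, 3).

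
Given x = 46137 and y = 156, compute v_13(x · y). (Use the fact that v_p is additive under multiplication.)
v_13(7197372) = 4

v_p(x) = 3 (factor: 46137 = 13^3 · 21); v_p(y) = 1 (factor: 156 = 13^1 · 12). Additivity: v_p(xy) = v_p(x) + v_p(y) = 3 + 1 = 4. (Direct check: xy = 7197372 = 13^4 · (252).)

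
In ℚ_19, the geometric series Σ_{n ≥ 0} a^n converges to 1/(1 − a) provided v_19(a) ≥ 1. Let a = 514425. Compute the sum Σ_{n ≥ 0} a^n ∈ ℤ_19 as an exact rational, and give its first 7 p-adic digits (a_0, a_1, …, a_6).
Σ a^n = 1/(1 − a) = -1/514424;  first 7 digits = (1, 0, 0, 18, 3, 0, 1)

v_19(a) = 3 ≥ 1, so the series converges in ℤ_19 to 1/(1 − a) = 1/(1 − 514425) = -1/514424. Expand this rational in ℤ_19: compute digits iteratively via d_i = x_i mod 19, x_{i+1} = (x_i − d_i)/19. The first 7 digits are (1, 0, 0, 18, 3, 0, 1).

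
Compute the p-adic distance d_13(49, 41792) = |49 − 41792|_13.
d_13(49, 41792) = 1/2197

Step 1 — x − y = 49 − 41792 = -41743. Step 2 — v_13(-41743) = 3 (factor: -41743 = −(13^3 · 19); the sign does not affect v_p). Step 3 — |x − y|_13 = 13^{-3} = 1/2197.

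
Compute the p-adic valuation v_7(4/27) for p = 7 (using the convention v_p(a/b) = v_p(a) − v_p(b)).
v_7(4/27) = 0

Factor powers of 7 from the numerator and denominator of the reduced fraction: 4 = 7^0 · 4 and 27 = 7^0 · 27. Apply v_p(a/b) = v_p(a) − v_p(b): v_7(4/27) = 0 − 0 = 0.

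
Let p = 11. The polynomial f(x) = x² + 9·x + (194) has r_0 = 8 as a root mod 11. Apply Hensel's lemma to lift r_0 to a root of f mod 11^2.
r_1 = 19 (mod 121)

Hensel: r_{i+1} = r_i − f(r_i)·(f′(r_i))^{-1} mod 11^{i+2}, f′(x) = 2x + 9. Iterate:
  r_0 = 8 (mod 11)
  r_1 = 19 (mod 121)
Final: r = 19 satisfies f(r) ≡ 0 mod 11^2.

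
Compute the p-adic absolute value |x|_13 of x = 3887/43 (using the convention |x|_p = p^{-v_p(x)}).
|3887/43|_13 = 1/169

Step 1 — compute v_13(x) by factoring powers of 13 out of the numerator and denominator: v_13(3887/43) = 2. Step 2 — apply |x|_p = p^{-v_p(x)} = 13^{-2} = 1/169.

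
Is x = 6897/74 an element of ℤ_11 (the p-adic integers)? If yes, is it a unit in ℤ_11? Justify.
x ∈ ℤ_11 but not a unit; v_11(x) = 2 > 0

ℤ_11 = {x ∈ ℚ_11 : v_11(x) ≥ 0} and ℤ_11^× = {x ∈ ℤ_11 : v_11(x) = 0}. Here v_11(6897/74) = v_11(num) − v_11(den) = 2; compare against these criteria.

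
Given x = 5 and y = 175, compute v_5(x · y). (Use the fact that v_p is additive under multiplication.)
v_5(875) = 3

v_p(x) = 1 (factor: 5 = 5^1 · 1); v_p(y) = 2 (factor: 175 = 5^2 · 7). Additivity: v_p(xy) = v_p(x) + v_p(y) = 1 + 2 = 3. (Direct check: xy = 875 = 5^3 · (7).)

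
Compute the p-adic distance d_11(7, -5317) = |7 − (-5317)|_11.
d_11(7, -5317) = 1/1331

Step 1 — x − y = 7 − (-5317) = 5324. Step 2 — v_11(5324) = 3 (factor: 5324 = (11^3 · 4); the sign does not affect v_p). Step 3 — |x − y|_11 = 11^{-3} = 1/1331.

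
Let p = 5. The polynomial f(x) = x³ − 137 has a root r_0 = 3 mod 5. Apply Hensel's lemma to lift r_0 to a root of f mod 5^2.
r_1 = 8 (mod 25)

Hensel: r_{i+1} = r_i − f(r_i)/f′(r_i) mod 5^{i+2}, where f′(x) = 3x². Iterate:
  r_0 = 3 (mod 5)
  r_1 = 8 (mod 25)
Final: r = 8 with f(r) ≡ 0 mod 5^2.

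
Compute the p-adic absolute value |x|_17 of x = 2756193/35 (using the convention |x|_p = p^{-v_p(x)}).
|2756193/35|_17 = 1/83521

Step 1 — compute v_17(x) by factoring powers of 17 out of the numerator and denominator: v_17(2756193/35) = 4. Step 2 — apply |x|_p = p^{-v_p(x)} = 17^{-4} = 1/83521.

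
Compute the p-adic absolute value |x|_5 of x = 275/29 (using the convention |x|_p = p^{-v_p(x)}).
|275/29|_5 = 1/25

Step 1 — compute v_5(x) by factoring powers of 5 out of the numerator and denominator: v_5(275/29) = 2. Step 2 — apply |x|_p = p^{-v_p(x)} = 5^{-2} = 1/25.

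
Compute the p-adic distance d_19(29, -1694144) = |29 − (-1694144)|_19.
d_19(29, -1694144) = 1/130321

Step 1 — x − y = 29 − (-1694144) = 1694173. Step 2 — v_19(1694173) = 4 (factor: 1694173 = (19^4 · 13); the sign does not affect v_p). Step 3 — |x − y|_19 = 19^{-4} = 1/130321.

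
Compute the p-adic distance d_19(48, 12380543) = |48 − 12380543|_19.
d_19(48, 12380543) = 1/2476099

Step 1 — x − y = 48 − 12380543 = -12380495. Step 2 — v_19(-12380495) = 5 (factor: -12380495 = −(19^5 · 5); the sign does not affect v_p). Step 3 — |x − y|_19 = 19^{-5} = 1/2476099.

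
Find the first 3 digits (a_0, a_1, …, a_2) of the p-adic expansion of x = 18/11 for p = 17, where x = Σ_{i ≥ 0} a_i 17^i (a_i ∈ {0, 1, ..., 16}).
(a_0, …, a_2) = (14, 7, 15)

v_17(18/11) = 0 (numerator and denominator both coprime to 17), so x ∈ ℤ_17^×. Compute digits iteratively via a_i = x_i mod 17, x_{i+1} = (x_i − a_i)/17, with x_0 = x:
  x_0 = 18/11;  a_0 = 14;  x_1 = (x_0 − 14)/17 = -8/11
  x_1 = -8/11;  a_1 = 7;  x_2 = (x_1 − 7)/17 = -5/11
  x_2 = -5/11;  a_2 = 15;  x_3 = (x_2 − 15)/17 = -10/11
Digits: (14, 7, 15).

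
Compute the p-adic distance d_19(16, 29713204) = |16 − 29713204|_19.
d_19(16, 29713204) = 1/2476099

Step 1 — x − y = 16 − 29713204 = -29713188. Step 2 — v_19(-29713188) = 5 (factor: -29713188 = −(19^5 · 12); the sign does not affect v_p). Step 3 — |x − y|_19 = 19^{-5} = 1/2476099.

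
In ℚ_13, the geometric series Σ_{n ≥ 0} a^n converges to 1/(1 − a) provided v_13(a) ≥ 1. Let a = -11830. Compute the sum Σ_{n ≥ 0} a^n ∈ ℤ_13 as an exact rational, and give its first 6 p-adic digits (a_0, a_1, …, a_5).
Σ a^n = 1/(1 − a) = 1/11831;  first 6 digits = (1, 0, 8, 7, 11, 12)

v_13(a) = 2 ≥ 1, so the series converges in ℤ_13 to 1/(1 − a) = 1/(1 − (-11830)) = 1/11831. Expand this rational in ℤ_13: compute digits iteratively via d_i = x_i mod 13, x_{i+1} = (x_i − d_i)/13. The first 6 digits are (1, 0, 8, 7, 11, 12).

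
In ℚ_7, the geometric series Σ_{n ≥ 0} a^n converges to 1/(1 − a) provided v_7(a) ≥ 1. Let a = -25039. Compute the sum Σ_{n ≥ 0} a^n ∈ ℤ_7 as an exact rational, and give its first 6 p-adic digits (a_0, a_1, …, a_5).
Σ a^n = 1/(1 − a) = 1/25040;  first 6 digits = (1, 0, 0, 4, 3, 5)

v_7(a) = 3 ≥ 1, so the series converges in ℤ_7 to 1/(1 − a) = 1/(1 − (-25039)) = 1/25040. Expand this rational in ℤ_7: compute digits iteratively via d_i = x_i mod 7, x_{i+1} = (x_i − d_i)/7. The first 6 digits are (1, 0, 0, 4, 3, 5).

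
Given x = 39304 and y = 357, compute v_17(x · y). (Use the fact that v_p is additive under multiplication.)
v_17(14031528) = 4

v_p(x) = 3 (factor: 39304 = 17^3 · 8); v_p(y) = 1 (factor: 357 = 17^1 · 21). Additivity: v_p(xy) = v_p(x) + v_p(y) = 3 + 1 = 4. (Direct check: xy = 14031528 = 17^4 · (168).)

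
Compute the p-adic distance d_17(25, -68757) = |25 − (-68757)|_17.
d_17(25, -68757) = 1/4913

Step 1 — x − y = 25 − (-68757) = 68782. Step 2 — v_17(68782) = 3 (factor: 68782 = (17^3 · 14); the sign does not affect v_p). Step 3 — |x − y|_17 = 17^{-3} = 1/4913.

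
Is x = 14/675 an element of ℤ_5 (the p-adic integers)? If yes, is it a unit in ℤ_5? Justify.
x ∉ ℤ_5 (v_5(x) = -2 < 0)

ℤ_5 = {x ∈ ℚ_5 : v_5(x) ≥ 0} and ℤ_5^× = {x ∈ ℤ_5 : v_5(x) = 0}. Here v_5(14/675) = v_5(num) − v_5(den) = -2; compare against these criteria.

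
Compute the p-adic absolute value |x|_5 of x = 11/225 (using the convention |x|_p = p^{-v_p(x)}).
|11/225|_5 = 25

Step 1 — compute v_5(x) by factoring powers of 5 out of the numerator and denominator: v_5(11/225) = -2. Step 2 — apply |x|_p = p^{-v_p(x)} = 5^{2} = 25.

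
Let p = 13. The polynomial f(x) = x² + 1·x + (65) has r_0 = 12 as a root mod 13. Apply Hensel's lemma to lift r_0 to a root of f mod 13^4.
r_3 = 10880 (mod 28561)

Hensel: r_{i+1} = r_i − f(r_i)·(f′(r_i))^{-1} mod 13^{i+2}, f′(x) = 2x + 1. Iterate:
  r_0 = 12 (mod 13)
  r_1 = 64 (mod 169)
  r_2 = 2092 (mod 2197)
  r_3 = 10880 (mod 28561)
Final: r = 10880 satisfies f(r) ≡ 0 mod 13^4.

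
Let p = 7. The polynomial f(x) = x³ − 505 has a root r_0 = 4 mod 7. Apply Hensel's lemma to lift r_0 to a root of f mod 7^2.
r_1 = 4 (mod 49)

Hensel: r_{i+1} = r_i − f(r_i)/f′(r_i) mod 7^{i+2}, where f′(x) = 3x². Iterate:
  r_0 = 4 (mod 7)
  r_1 = 4 (mod 49)
Final: r = 4 with f(r) ≡ 0 mod 7^2.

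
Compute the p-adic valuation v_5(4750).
v_5(4750) = 3

v_5(n) is the largest exponent k such that 5^k divides n. Factor out: 4750 = 5^3 · 38. (Sign doesn't affect v_p.) So v_5(4750) = 3.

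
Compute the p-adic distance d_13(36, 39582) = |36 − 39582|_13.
d_13(36, 39582) = 1/2197

Step 1 — x − y = 36 − 39582 = -39546. Step 2 — v_13(-39546) = 3 (factor: -39546 = −(13^3 · 18); the sign does not affect v_p). Step 3 — |x − y|_13 = 13^{-3} = 1/2197.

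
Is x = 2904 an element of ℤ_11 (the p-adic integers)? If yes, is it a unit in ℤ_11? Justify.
x ∈ ℤ_11 but not a unit; v_11(x) = 2 > 0

ℤ_11 = {x ∈ ℚ_11 : v_11(x) ≥ 0} and ℤ_11^× = {x ∈ ℤ_11 : v_11(x) = 0}. Here v_11(2904) = v_11(num) − v_11(den) = 2; compare against these criteria.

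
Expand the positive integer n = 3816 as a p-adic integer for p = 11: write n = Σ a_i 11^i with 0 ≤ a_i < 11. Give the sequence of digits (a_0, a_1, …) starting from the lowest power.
(a_0, a_1, …) = (10, 5, 9, 2)

Repeated division by 11 gives the digits low-to-high: 3816 = 10 + 5·11^1 + 9·11^2 + 2·11^3. Digit sequence: (10, 5, 9, 2).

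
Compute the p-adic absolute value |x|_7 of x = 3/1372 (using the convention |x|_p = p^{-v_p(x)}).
|3/1372|_7 = 343

Step 1 — compute v_7(x) by factoring powers of 7 out of the numerator and denominator: v_7(3/1372) = -3. Step 2 — apply |x|_p = p^{-v_p(x)} = 7^{3} = 343.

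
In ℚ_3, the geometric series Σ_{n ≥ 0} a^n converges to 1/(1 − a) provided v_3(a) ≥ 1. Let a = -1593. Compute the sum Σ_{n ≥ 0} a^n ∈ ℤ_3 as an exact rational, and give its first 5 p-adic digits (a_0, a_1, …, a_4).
Σ a^n = 1/(1 − a) = 1/1594;  first 5 digits = (1, 0, 0, 1, 1)

v_3(a) = 3 ≥ 1, so the series converges in ℤ_3 to 1/(1 − a) = 1/(1 − (-1593)) = 1/1594. Expand this rational in ℤ_3: compute digits iteratively via d_i = x_i mod 3, x_{i+1} = (x_i − d_i)/3. The first 5 digits are (1, 0, 0, 1, 1).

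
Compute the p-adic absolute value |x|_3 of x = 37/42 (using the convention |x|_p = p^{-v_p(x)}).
|37/42|_3 = 3

Step 1 — compute v_3(x) by factoring powers of 3 out of the numerator and denominator: v_3(37/42) = -1. Step 2 — apply |x|_p = p^{-v_p(x)} = 3^{1} = 3.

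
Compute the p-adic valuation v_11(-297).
v_11(-297) = 1

v_11(n) is the largest exponent k such that 11^k divides n. Factor out: -297 = -11^1 · 27. (Sign doesn't affect v_p.) So v_11(-297) = 1.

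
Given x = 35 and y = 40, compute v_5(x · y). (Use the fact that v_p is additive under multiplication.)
v_5(1400) = 2

v_p(x) = 1 (factor: 35 = 5^1 · 7); v_p(y) = 1 (factor: 40 = 5^1 · 8). Additivity: v_p(xy) = v_p(x) + v_p(y) = 1 + 1 = 2. (Direct check: xy = 1400 = 5^2 · (56).)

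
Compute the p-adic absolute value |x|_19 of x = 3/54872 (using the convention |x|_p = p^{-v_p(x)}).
|3/54872|_19 = 6859

Step 1 — compute v_19(x) by factoring powers of 19 out of the numerator and denominator: v_19(3/54872) = -3. Step 2 — apply |x|_p = p^{-v_p(x)} = 19^{3} = 6859.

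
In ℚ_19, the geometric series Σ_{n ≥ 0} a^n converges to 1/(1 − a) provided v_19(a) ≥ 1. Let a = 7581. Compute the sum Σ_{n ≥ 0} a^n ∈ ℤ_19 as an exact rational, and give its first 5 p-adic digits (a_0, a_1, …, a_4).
Σ a^n = 1/(1 − a) = -1/7580;  first 5 digits = (1, 0, 2, 1, 4)

v_19(a) = 2 ≥ 1, so the series converges in ℤ_19 to 1/(1 − a) = 1/(1 − 7581) = -1/7580. Expand this rational in ℤ_19: compute digits iteratively via d_i = x_i mod 19, x_{i+1} = (x_i − d_i)/19. The first 5 digits are (1, 0, 2, 1, 4).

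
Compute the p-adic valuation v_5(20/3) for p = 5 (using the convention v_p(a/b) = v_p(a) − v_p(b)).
v_5(20/3) = 1

Factor powers of 5 from the numerator and denominator of the reduced fraction: 20 = 5^1 · 4 and 3 = 5^0 · 3. Apply v_p(a/b) = v_p(a) − v_p(b): v_5(20/3) = 1 − 0 = 1.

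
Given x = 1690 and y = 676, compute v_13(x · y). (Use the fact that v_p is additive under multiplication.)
v_13(1142440) = 4

v_p(x) = 2 (factor: 1690 = 13^2 · 10); v_p(y) = 2 (factor: 676 = 13^2 · 4). Additivity: v_p(xy) = v_p(x) + v_p(y) = 2 + 2 = 4. (Direct check: xy = 1142440 = 13^4 · (40).)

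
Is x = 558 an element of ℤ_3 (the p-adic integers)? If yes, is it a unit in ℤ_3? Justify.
x ∈ ℤ_3 but not a unit; v_3(x) = 2 > 0

ℤ_3 = {x ∈ ℚ_3 : v_3(x) ≥ 0} and ℤ_3^× = {x ∈ ℤ_3 : v_3(x) = 0}. Here v_3(558) = v_3(num) − v_3(den) = 2; compare against these criteria.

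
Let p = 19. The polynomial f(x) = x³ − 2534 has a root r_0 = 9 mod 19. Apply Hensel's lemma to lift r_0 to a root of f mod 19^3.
r_2 = 4702 (mod 6859)

Hensel: r_{i+1} = r_i − f(r_i)/f′(r_i) mod 19^{i+2}, where f′(x) = 3x². Iterate:
  r_0 = 9 (mod 19)
  r_1 = 9 (mod 361)
  r_2 = 4702 (mod 6859)
Final: r = 4702 with f(r) ≡ 0 mod 19^3.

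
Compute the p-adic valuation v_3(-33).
v_3(-33) = 1

v_3(n) is the largest exponent k such that 3^k divides n. Factor out: -33 = -3^1 · 11. (Sign doesn't affect v_p.) So v_3(-33) = 1.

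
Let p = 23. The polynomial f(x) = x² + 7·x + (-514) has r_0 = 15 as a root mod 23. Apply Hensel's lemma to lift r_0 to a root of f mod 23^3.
r_2 = 4109 (mod 12167)

Hensel: r_{i+1} = r_i − f(r_i)·(f′(r_i))^{-1} mod 23^{i+2}, f′(x) = 2x + 7. Iterate:
  r_0 = 15 (mod 23)
  r_1 = 406 (mod 529)
  r_2 = 4109 (mod 12167)
Final: r = 4109 satisfies f(r) ≡ 0 mod 23^3.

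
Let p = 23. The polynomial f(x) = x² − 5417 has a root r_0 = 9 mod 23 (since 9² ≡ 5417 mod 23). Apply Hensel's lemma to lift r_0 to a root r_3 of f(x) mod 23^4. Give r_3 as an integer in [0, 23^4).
r_3 = 154362 (mod 279841)

Hensel's recurrence: r_{i+1} = r_i − f(r_i)·(f′(r_i))^{-1} mod 23^{i+2}, with f′(x) = 2x. Iterate:
  r_0 = 9 (mod 23)
  r_1 = 423 (mod 529)
  r_2 = 8358 (mod 12167)
  r_3 = 154362 (mod 279841)
Final: r_3 = 154362, and one checks f(r_3) ≡ 0 mod 23^4.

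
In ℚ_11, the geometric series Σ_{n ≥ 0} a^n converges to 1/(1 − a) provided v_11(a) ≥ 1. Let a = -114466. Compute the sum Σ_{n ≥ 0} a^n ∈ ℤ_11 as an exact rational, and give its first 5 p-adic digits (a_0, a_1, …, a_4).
Σ a^n = 1/(1 − a) = 1/114467;  first 5 digits = (1, 0, 0, 2, 3)

v_11(a) = 3 ≥ 1, so the series converges in ℤ_11 to 1/(1 − a) = 1/(1 − (-114466)) = 1/114467. Expand this rational in ℤ_11: compute digits iteratively via d_i = x_i mod 11, x_{i+1} = (x_i − d_i)/11. The first 5 digits are (1, 0, 0, 2, 3).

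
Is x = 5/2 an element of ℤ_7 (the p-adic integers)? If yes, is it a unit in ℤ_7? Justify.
x ∈ ℤ_7^× (unit); v_7(x) = 0

ℤ_7 = {x ∈ ℚ_7 : v_7(x) ≥ 0} and ℤ_7^× = {x ∈ ℤ_7 : v_7(x) = 0}. Here v_7(5/2) = v_7(num) − v_7(den) = 0; compare against these criteria.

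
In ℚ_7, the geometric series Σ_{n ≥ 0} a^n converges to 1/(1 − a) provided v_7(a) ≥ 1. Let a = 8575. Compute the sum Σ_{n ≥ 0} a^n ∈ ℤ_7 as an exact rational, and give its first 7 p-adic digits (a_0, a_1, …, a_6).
Σ a^n = 1/(1 − a) = -1/8574;  first 7 digits = (1, 0, 0, 4, 3, 0, 2)

v_7(a) = 3 ≥ 1, so the series converges in ℤ_7 to 1/(1 − a) = 1/(1 − 8575) = -1/8574. Expand this rational in ℤ_7: compute digits iteratively via d_i = x_i mod 7, x_{i+1} = (x_i − d_i)/7. The first 7 digits are (1, 0, 0, 4, 3, 0, 2).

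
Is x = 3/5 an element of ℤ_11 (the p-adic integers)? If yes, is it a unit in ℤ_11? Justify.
x ∈ ℤ_11^× (unit); v_11(x) = 0

ℤ_11 = {x ∈ ℚ_11 : v_11(x) ≥ 0} and ℤ_11^× = {x ∈ ℤ_11 : v_11(x) = 0}. Here v_11(3/5) = v_11(num) − v_11(den) = 0; compare against these criteria.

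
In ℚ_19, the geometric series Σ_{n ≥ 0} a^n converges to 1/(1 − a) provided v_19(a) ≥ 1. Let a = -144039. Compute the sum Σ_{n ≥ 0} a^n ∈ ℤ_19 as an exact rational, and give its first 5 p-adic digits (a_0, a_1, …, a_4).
Σ a^n = 1/(1 − a) = 1/144040;  first 5 digits = (1, 0, 0, 17, 17)

v_19(a) = 3 ≥ 1, so the series converges in ℤ_19 to 1/(1 − a) = 1/(1 − (-144039)) = 1/144040. Expand this rational in ℤ_19: compute digits iteratively via d_i = x_i mod 19, x_{i+1} = (x_i − d_i)/19. The first 5 digits are (1, 0, 0, 17, 17).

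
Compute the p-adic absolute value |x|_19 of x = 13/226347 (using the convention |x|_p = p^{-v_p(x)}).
|13/226347|_19 = 6859

Step 1 — compute v_19(x) by factoring powers of 19 out of the numerator and denominator: v_19(13/226347) = -3. Step 2 — apply |x|_p = p^{-v_p(x)} = 19^{3} = 6859.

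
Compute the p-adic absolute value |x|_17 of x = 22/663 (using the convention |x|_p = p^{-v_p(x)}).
|22/663|_17 = 17

Step 1 — compute v_17(x) by factoring powers of 17 out of the numerator and denominator: v_17(22/663) = -1. Step 2 — apply |x|_p = p^{-v_p(x)} = 17^{1} = 17.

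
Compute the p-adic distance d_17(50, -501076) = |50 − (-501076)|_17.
d_17(50, -501076) = 1/83521

Step 1 — x − y = 50 − (-501076) = 501126. Step 2 — v_17(501126) = 4 (factor: 501126 = (17^4 · 6); the sign does not affect v_p). Step 3 — |x − y|_17 = 17^{-4} = 1/83521.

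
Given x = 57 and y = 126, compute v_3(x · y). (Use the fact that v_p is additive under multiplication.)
v_3(7182) = 3

v_p(x) = 1 (factor: 57 = 3^1 · 19); v_p(y) = 2 (factor: 126 = 3^2 · 14). Additivity: v_p(xy) = v_p(x) + v_p(y) = 1 + 2 = 3. (Direct check: xy = 7182 = 3^3 · (266).)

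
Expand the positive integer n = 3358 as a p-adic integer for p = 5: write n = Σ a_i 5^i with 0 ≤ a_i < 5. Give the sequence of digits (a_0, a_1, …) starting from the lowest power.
(a_0, a_1, …) = (3, 1, 4, 1, 0, 1)

Repeated division by 5 gives the digits low-to-high: 3358 = 3 + 1·5^1 + 4·5^2 + 1·5^3 + 1·5^5. Digit sequence: (3, 1, 4, 1, 0, 1).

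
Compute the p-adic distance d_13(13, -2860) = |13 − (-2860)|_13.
d_13(13, -2860) = 1/169

Step 1 — x − y = 13 − (-2860) = 2873. Step 2 — v_13(2873) = 2 (factor: 2873 = (13^2 · 17); the sign does not affect v_p). Step 3 — |x − y|_13 = 13^{-2} = 1/169.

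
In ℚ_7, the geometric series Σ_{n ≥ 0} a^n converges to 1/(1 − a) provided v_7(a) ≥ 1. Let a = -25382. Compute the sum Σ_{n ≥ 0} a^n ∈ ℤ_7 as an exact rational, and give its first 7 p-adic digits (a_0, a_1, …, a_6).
Σ a^n = 1/(1 − a) = 1/25383;  first 7 digits = (1, 0, 0, 3, 3, 5, 1)

v_7(a) = 3 ≥ 1, so the series converges in ℤ_7 to 1/(1 − a) = 1/(1 − (-25382)) = 1/25383. Expand this rational in ℤ_7: compute digits iteratively via d_i = x_i mod 7, x_{i+1} = (x_i − d_i)/7. The first 7 digits are (1, 0, 0, 3, 3, 5, 1).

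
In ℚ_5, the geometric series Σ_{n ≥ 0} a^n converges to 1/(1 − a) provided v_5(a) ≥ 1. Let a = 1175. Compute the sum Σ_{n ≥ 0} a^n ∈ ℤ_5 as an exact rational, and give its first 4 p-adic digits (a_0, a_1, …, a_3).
Σ a^n = 1/(1 − a) = -1/1174;  first 4 digits = (1, 0, 2, 4)

v_5(a) = 2 ≥ 1, so the series converges in ℤ_5 to 1/(1 − a) = 1/(1 − 1175) = -1/1174. Expand this rational in ℤ_5: compute digits iteratively via d_i = x_i mod 5, x_{i+1} = (x_i − d_i)/5. The first 4 digits are (1, 0, 2, 4).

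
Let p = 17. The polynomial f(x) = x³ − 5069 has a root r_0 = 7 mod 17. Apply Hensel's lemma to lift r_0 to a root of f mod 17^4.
r_3 = 30913 (mod 83521)

Hensel: r_{i+1} = r_i − f(r_i)/f′(r_i) mod 17^{i+2}, where f′(x) = 3x². Iterate:
  r_0 = 7 (mod 17)
  r_1 = 279 (mod 289)
  r_2 = 1435 (mod 4913)
  r_3 = 30913 (mod 83521)
Final: r = 30913 with f(r) ≡ 0 mod 17^4.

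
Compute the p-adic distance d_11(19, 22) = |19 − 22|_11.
d_11(19, 22) = 1

Step 1 — x − y = 19 − 22 = -3. Step 2 — v_11(-3) = 0 (factor: -3 = −(11^0 · 3); the sign does not affect v_p). Step 3 — |x − y|_11 = 11^{0} = 1.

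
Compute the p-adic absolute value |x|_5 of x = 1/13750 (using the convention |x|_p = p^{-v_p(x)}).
|1/13750|_5 = 625

Step 1 — compute v_5(x) by factoring powers of 5 out of the numerator and denominator: v_5(1/13750) = -4. Step 2 — apply |x|_p = p^{-v_p(x)} = 5^{4} = 625.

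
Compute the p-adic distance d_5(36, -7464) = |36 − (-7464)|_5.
d_5(36, -7464) = 1/625

Step 1 — x − y = 36 − (-7464) = 7500. Step 2 — v_5(7500) = 4 (factor: 7500 = (5^4 · 12); the sign does not affect v_p). Step 3 — |x − y|_5 = 5^{-4} = 1/625.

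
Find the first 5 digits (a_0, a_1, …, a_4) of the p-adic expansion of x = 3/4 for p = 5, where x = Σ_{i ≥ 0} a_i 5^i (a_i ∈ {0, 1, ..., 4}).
(a_0, …, a_4) = (2, 1, 1, 1, 1)

v_5(3/4) = 0 (numerator and denominator both coprime to 5), so x ∈ ℤ_5^×. Compute digits iteratively via a_i = x_i mod 5, x_{i+1} = (x_i − a_i)/5, with x_0 = x:
  x_0 = 3/4;  a_0 = 2;  x_1 = (x_0 − 2)/5 = -1/4
  x_1 = -1/4;  a_1 = 1;  x_2 = (x_1 − 1)/5 = -1/4
  x_2 = -1/4;  a_2 = 1;  x_3 = (x_2 − 1)/5 = -1/4
  x_3 = -1/4;  a_3 = 1;  x_4 = (x_3 − 1)/5 = -1/4
  x_4 = -1/4;  a_4 = 1;  x_5 = (x_4 − 1)/5 = -1/4
Digits: (2, 1, 1, 1, 1).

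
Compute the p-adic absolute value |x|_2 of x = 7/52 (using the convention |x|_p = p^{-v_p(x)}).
|7/52|_2 = 4

Step 1 — compute v_2(x) by factoring powers of 2 out of the numerator and denominator: v_2(7/52) = -2. Step 2 — apply |x|_p = p^{-v_p(x)} = 2^{2} = 4.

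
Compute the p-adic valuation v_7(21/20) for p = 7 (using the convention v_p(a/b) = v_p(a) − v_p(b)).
v_7(21/20) = 1

Factor powers of 7 from the numerator and denominator of the reduced fraction: 21 = 7^1 · 3 and 20 = 7^0 · 20. Apply v_p(a/b) = v_p(a) − v_p(b): v_7(21/20) = 1 − 0 = 1.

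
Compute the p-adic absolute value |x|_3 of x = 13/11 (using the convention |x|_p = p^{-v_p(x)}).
|13/11|_3 = 1

Step 1 — compute v_3(x) by factoring powers of 3 out of the numerator and denominator: v_3(13/11) = 0. Step 2 — apply |x|_p = p^{-v_p(x)} = 3^{0} = 1.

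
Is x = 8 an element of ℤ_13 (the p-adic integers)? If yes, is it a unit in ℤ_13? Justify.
x ∈ ℤ_13^× (unit); v_13(x) = 0

ℤ_13 = {x ∈ ℚ_13 : v_13(x) ≥ 0} and ℤ_13^× = {x ∈ ℤ_13 : v_13(x) = 0}. Here v_13(8) = v_13(num) − v_13(den) = 0; compare against these criteria.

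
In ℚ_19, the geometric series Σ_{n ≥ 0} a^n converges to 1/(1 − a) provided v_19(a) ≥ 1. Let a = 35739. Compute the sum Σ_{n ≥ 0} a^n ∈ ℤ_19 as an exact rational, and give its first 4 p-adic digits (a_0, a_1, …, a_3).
Σ a^n = 1/(1 − a) = -1/35738;  first 4 digits = (1, 0, 4, 5)

v_19(a) = 2 ≥ 1, so the series converges in ℤ_19 to 1/(1 − a) = 1/(1 − 35739) = -1/35738. Expand this rational in ℤ_19: compute digits iteratively via d_i = x_i mod 19, x_{i+1} = (x_i − d_i)/19. The first 4 digits are (1, 0, 4, 5).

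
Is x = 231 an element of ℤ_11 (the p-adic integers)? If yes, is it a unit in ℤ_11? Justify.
x ∈ ℤ_11 but not a unit; v_11(x) = 1 > 0

ℤ_11 = {x ∈ ℚ_11 : v_11(x) ≥ 0} and ℤ_11^× = {x ∈ ℤ_11 : v_11(x) = 0}. Here v_11(231) = v_11(num) − v_11(den) = 1; compare against these criteria.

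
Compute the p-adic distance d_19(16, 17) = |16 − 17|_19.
d_19(16, 17) = 1

Step 1 — x − y = 16 − 17 = -1. Step 2 — v_19(-1) = 0 (factor: -1 = −(19^0 · 1); the sign does not affect v_p). Step 3 — |x − y|_19 = 19^{0} = 1.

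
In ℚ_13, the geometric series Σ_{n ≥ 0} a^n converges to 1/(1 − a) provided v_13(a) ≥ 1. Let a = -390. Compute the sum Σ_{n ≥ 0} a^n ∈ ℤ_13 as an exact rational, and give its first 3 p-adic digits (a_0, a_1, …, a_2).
Σ a^n = 1/(1 − a) = 1/391;  first 3 digits = (1, 9, 0)

v_13(a) = 1 ≥ 1, so the series converges in ℤ_13 to 1/(1 − a) = 1/(1 − (-390)) = 1/391. Expand this rational in ℤ_13: compute digits iteratively via d_i = x_i mod 13, x_{i+1} = (x_i − d_i)/13. The first 3 digits are (1, 9, 0).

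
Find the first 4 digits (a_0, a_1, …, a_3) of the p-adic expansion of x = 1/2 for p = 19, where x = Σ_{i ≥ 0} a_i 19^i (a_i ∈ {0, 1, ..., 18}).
(a_0, …, a_3) = (10, 9, 9, 9)

v_19(1/2) = 0 (numerator and denominator both coprime to 19), so x ∈ ℤ_19^×. Compute digits iteratively via a_i = x_i mod 19, x_{i+1} = (x_i − a_i)/19, with x_0 = x:
  x_0 = 1/2;  a_0 = 10;  x_1 = (x_0 − 10)/19 = -1/2
  x_1 = -1/2;  a_1 = 9;  x_2 = (x_1 − 9)/19 = -1/2
  x_2 = -1/2;  a_2 = 9;  x_3 = (x_2 − 9)/19 = -1/2
  x_3 = -1/2;  a_3 = 9;  x_4 = (x_3 − 9)/19 = -1/2
Digits: (10, 9, 9, 9).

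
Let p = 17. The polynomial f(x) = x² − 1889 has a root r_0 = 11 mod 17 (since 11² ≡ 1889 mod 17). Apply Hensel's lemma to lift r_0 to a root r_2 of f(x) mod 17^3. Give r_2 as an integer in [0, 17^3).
r_2 = 1983 (mod 4913)

Hensel's recurrence: r_{i+1} = r_i − f(r_i)·(f′(r_i))^{-1} mod 17^{i+2}, with f′(x) = 2x. Iterate:
  r_0 = 11 (mod 17)
  r_1 = 249 (mod 289)
  r_2 = 1983 (mod 4913)
Final: r_2 = 1983, and one checks f(r_2) ≡ 0 mod 17^3.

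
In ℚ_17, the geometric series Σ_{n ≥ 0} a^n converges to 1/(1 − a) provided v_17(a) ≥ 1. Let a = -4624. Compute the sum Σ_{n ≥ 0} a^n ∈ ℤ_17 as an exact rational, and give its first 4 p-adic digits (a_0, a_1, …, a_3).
Σ a^n = 1/(1 − a) = 1/4625;  first 4 digits = (1, 0, 1, 16)

v_17(a) = 2 ≥ 1, so the series converges in ℤ_17 to 1/(1 − a) = 1/(1 − (-4624)) = 1/4625. Expand this rational in ℤ_17: compute digits iteratively via d_i = x_i mod 17, x_{i+1} = (x_i − d_i)/17. The first 4 digits are (1, 0, 1, 16).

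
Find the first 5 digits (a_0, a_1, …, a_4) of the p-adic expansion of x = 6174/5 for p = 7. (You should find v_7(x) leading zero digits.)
(a_0, …, a_4) = (0, 0, 0, 5, 4)

v_7(6174/5) = 3, so a_0 = ... = a_2 = 0. Factor out: x = 7^3 · u with u = 18/5 a unit in ℤ_7. Expand u iteratively via a_{v+i} = u_i mod 7, u_{i+1} = (u_i − a_{v+i})/7:
  u_0 = 18/5;  a_3 = 5;  u_1 = (u_0 − 5)/7 = -1/5
  u_1 = -1/5;  a_4 = 4;  u_2 = (u_1 − 4)/7 = -3/5
Digits: (0, 0, 0, 5, 4).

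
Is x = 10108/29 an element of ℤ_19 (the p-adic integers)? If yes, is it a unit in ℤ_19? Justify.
x ∈ ℤ_19 but not a unit; v_19(x) = 2 > 0

ℤ_19 = {x ∈ ℚ_19 : v_19(x) ≥ 0} and ℤ_19^× = {x ∈ ℤ_19 : v_19(x) = 0}. Here v_19(10108/29) = v_19(num) − v_19(den) = 2; compare against these criteria.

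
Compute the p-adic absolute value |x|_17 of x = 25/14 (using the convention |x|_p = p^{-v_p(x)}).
|25/14|_17 = 1

Step 1 — compute v_17(x) by factoring powers of 17 out of the numerator and denominator: v_17(25/14) = 0. Step 2 — apply |x|_p = p^{-v_p(x)} = 17^{0} = 1.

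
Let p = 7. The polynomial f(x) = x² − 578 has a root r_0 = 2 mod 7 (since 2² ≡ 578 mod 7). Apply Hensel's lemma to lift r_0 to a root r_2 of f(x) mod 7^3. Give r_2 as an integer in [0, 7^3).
r_2 = 121 (mod 343)

Hensel's recurrence: r_{i+1} = r_i − f(r_i)·(f′(r_i))^{-1} mod 7^{i+2}, with f′(x) = 2x. Iterate:
  r_0 = 2 (mod 7)
  r_1 = 23 (mod 49)
  r_2 = 121 (mod 343)
Final: r_2 = 121, and one checks f(r_2) ≡ 0 mod 7^3.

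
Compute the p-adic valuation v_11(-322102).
v_11(-322102) = 5

v_11(n) is the largest exponent k such that 11^k divides n. Factor out: -322102 = -11^5 · 2. (Sign doesn't affect v_p.) So v_11(-322102) = 5.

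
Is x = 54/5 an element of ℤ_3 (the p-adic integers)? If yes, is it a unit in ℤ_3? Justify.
x ∈ ℤ_3 but not a unit; v_3(x) = 3 > 0

ℤ_3 = {x ∈ ℚ_3 : v_3(x) ≥ 0} and ℤ_3^× = {x ∈ ℤ_3 : v_3(x) = 0}. Here v_3(54/5) = v_3(num) − v_3(den) = 3; compare against these criteria.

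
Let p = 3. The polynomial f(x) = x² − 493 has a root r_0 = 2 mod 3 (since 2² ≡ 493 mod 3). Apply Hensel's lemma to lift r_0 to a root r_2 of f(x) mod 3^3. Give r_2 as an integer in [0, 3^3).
r_2 = 14 (mod 27)

Hensel's recurrence: r_{i+1} = r_i − f(r_i)·(f′(r_i))^{-1} mod 3^{i+2}, with f′(x) = 2x. Iterate:
  r_0 = 2 (mod 3)
  r_1 = 5 (mod 9)
  r_2 = 14 (mod 27)
Final: r_2 = 14, and one checks f(r_2) ≡ 0 mod 3^3.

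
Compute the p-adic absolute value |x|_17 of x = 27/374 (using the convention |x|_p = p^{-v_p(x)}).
|27/374|_17 = 17

Step 1 — compute v_17(x) by factoring powers of 17 out of the numerator and denominator: v_17(27/374) = -1. Step 2 — apply |x|_p = p^{-v_p(x)} = 17^{1} = 17.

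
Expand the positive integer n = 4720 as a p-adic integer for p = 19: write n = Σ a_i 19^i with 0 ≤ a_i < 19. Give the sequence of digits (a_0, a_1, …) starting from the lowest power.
(a_0, a_1, …) = (8, 1, 13)

Repeated division by 19 gives the digits low-to-high: 4720 = 8 + 1·19^1 + 13·19^2. Digit sequence: (8, 1, 13).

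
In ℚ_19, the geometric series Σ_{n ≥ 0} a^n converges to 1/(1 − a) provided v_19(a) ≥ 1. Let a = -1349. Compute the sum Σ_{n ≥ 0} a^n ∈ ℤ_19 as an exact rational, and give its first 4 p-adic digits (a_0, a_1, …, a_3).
Σ a^n = 1/(1 − a) = 1/1350;  first 4 digits = (1, 5, 2, 10)

v_19(a) = 1 ≥ 1, so the series converges in ℤ_19 to 1/(1 − a) = 1/(1 − (-1349)) = 1/1350. Expand this rational in ℤ_19: compute digits iteratively via d_i = x_i mod 19, x_{i+1} = (x_i − d_i)/19. The first 4 digits are (1, 5, 2, 10).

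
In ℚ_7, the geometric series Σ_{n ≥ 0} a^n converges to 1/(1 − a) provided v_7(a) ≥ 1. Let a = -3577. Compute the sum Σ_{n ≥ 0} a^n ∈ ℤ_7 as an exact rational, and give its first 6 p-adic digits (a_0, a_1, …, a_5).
Σ a^n = 1/(1 − a) = 1/3578;  first 6 digits = (1, 0, 4, 3, 0, 5)

v_7(a) = 2 ≥ 1, so the series converges in ℤ_7 to 1/(1 − a) = 1/(1 − (-3577)) = 1/3578. Expand this rational in ℤ_7: compute digits iteratively via d_i = x_i mod 7, x_{i+1} = (x_i − d_i)/7. The first 6 digits are (1, 0, 4, 3, 0, 5).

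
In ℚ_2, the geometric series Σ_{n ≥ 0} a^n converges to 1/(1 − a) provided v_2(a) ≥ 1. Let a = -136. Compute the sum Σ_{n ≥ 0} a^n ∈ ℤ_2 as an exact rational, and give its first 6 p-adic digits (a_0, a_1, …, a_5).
Σ a^n = 1/(1 − a) = 1/137;  first 6 digits = (1, 0, 0, 1, 1, 1)

v_2(a) = 3 ≥ 1, so the series converges in ℤ_2 to 1/(1 − a) = 1/(1 − (-136)) = 1/137. Expand this rational in ℤ_2: compute digits iteratively via d_i = x_i mod 2, x_{i+1} = (x_i − d_i)/2. The first 6 digits are (1, 0, 0, 1, 1, 1).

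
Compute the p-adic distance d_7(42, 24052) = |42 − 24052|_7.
d_7(42, 24052) = 1/2401

Step 1 — x − y = 42 − 24052 = -24010. Step 2 — v_7(-24010) = 4 (factor: -24010 = −(7^4 · 10); the sign does not affect v_p). Step 3 — |x − y|_7 = 7^{-4} = 1/2401.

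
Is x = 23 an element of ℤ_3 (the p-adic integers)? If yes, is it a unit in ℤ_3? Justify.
x ∈ ℤ_3^× (unit); v_3(x) = 0

ℤ_3 = {x ∈ ℚ_3 : v_3(x) ≥ 0} and ℤ_3^× = {x ∈ ℤ_3 : v_3(x) = 0}. Here v_3(23) = v_3(num) − v_3(den) = 0; compare against these criteria.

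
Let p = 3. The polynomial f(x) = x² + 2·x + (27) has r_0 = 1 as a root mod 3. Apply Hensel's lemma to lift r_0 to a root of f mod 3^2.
r_1 = 7 (mod 9)

Hensel: r_{i+1} = r_i − f(r_i)·(f′(r_i))^{-1} mod 3^{i+2}, f′(x) = 2x + 2. Iterate:
  r_0 = 1 (mod 3)
  r_1 = 7 (mod 9)
Final: r = 7 satisfies f(r) ≡ 0 mod 3^2.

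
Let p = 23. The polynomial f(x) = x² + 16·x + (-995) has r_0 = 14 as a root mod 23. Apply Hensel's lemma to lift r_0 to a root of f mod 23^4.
r_3 = 279303 (mod 279841)

Hensel: r_{i+1} = r_i − f(r_i)·(f′(r_i))^{-1} mod 23^{i+2}, f′(x) = 2x + 16. Iterate:
  r_0 = 14 (mod 23)
  r_1 = 520 (mod 529)
  r_2 = 11629 (mod 12167)
  r_3 = 279303 (mod 279841)
Final: r = 279303 satisfies f(r) ≡ 0 mod 23^4.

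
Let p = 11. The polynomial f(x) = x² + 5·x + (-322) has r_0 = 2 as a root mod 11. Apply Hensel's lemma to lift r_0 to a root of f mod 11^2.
r_1 = 90 (mod 121)

Hensel: r_{i+1} = r_i − f(r_i)·(f′(r_i))^{-1} mod 11^{i+2}, f′(x) = 2x + 5. Iterate:
  r_0 = 2 (mod 11)
  r_1 = 90 (mod 121)
Final: r = 90 satisfies f(r) ≡ 0 mod 11^2.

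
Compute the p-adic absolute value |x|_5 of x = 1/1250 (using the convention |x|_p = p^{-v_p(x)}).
|1/1250|_5 = 625

Step 1 — compute v_5(x) by factoring powers of 5 out of the numerator and denominator: v_5(1/1250) = -4. Step 2 — apply |x|_p = p^{-v_p(x)} = 5^{4} = 625.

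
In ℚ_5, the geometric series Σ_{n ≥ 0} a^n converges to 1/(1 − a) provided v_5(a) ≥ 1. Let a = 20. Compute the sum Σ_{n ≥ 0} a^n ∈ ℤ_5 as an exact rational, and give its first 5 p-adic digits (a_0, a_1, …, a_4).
Σ a^n = 1/(1 − a) = -1/19;  first 5 digits = (1, 4, 1, 2, 4)

v_5(a) = 1 ≥ 1, so the series converges in ℤ_5 to 1/(1 − a) = 1/(1 − 20) = -1/19. Expand this rational in ℤ_5: compute digits iteratively via d_i = x_i mod 5, x_{i+1} = (x_i − d_i)/5. The first 5 digits are (1, 4, 1, 2, 4).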